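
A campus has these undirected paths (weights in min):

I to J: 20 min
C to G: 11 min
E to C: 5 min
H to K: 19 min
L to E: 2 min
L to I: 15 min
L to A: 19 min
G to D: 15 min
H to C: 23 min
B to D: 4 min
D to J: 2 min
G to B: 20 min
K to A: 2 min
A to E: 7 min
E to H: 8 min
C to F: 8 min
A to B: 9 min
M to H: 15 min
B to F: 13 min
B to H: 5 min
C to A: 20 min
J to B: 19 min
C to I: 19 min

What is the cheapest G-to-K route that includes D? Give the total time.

Shortest G→D: G–D = 15
Shortest D→K: D–B–A–K = 15
Total via D: 15 + 15 = 30 min.

30 min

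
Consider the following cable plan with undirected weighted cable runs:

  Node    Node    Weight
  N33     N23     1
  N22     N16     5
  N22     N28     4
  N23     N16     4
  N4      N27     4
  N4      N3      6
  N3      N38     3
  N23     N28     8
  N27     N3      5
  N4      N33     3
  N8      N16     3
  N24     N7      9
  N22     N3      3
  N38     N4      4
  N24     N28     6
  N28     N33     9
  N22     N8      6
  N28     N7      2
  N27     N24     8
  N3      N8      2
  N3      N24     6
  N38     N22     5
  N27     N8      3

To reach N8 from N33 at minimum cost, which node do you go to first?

N23

Compare a few routes:
N33 → N4 → N38 → N3 → N8: 3+4+3+2 = 12
N33 → N4 → N3 → N8: 3+6+2 = 11
N33 → N23 → N16 → N8: 1+4+3 = 8
N33 → N4 → N27 → N8: 3+4+3 = 10
Cheapest is N33 → N23 → N16 → N8 at 8.
So from N33 the first move is to N23.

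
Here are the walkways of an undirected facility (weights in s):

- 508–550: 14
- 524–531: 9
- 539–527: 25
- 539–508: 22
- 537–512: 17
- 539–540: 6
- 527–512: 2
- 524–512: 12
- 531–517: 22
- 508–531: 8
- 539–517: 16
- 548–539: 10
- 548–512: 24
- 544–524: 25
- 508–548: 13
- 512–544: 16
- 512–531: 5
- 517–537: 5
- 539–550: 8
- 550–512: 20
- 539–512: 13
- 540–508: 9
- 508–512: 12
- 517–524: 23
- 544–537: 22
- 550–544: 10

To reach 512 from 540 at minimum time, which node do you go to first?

Candidate routes:
540–539–512: 6+13 = 19
540–508–531–512: 9+8+5 = 22
540–508–512: 9+12 = 21
Cheapest is 540–539–512 at 19 s.
So from 540 the first move is to 539.

539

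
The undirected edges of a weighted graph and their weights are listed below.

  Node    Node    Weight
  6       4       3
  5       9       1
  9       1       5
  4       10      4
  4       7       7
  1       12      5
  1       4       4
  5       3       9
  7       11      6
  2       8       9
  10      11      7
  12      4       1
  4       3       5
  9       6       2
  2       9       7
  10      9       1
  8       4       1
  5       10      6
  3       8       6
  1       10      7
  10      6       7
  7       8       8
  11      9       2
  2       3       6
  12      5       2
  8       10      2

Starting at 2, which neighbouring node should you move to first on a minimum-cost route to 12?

9

Compare a few routes:
2 → 3 → 4 → 12: 6+5+1 = 12
2 → 9 → 5 → 12: 7+1+2 = 10
2 → 8 → 4 → 12: 9+1+1 = 11
2 → 9 → 10 → 8 → 4 → 12: 7+1+2+1+1 = 12
Cheapest is 2 → 9 → 5 → 12 at 10.
So from 2 the first move is to 9.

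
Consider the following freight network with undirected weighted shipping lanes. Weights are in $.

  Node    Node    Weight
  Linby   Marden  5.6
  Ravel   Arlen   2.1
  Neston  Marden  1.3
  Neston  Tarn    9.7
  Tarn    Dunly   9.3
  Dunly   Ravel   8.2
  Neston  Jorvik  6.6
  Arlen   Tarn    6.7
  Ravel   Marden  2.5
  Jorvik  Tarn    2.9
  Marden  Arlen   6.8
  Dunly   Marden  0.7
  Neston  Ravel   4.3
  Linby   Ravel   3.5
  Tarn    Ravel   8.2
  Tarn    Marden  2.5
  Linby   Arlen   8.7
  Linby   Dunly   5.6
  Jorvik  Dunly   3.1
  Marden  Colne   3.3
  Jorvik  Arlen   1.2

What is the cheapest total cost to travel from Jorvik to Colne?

Shortest distances from Jorvik:
Jorvik: 0
Arlen: 1.2  (via Jorvik)
Tarn: 2.9  (via Jorvik)
Dunly: 3.1  (via Jorvik)
Ravel: 3.3  (via Arlen)
Marden: 3.8  (via Dunly)
Neston: 5.1  (via Marden)
Linby: 6.8  (via Ravel)
Colne: 7.1  (via Marden)
Shortest route: Jorvik–Dunly–Marden–Colne = $7.1.

$7.1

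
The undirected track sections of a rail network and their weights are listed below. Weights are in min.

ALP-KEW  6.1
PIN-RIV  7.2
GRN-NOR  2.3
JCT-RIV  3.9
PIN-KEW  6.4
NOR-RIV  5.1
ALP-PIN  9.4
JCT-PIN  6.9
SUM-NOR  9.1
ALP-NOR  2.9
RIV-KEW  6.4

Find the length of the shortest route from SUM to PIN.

Compare a few routes:
SUM → NOR → ALP → KEW → PIN: 9.1+2.9+6.1+6.4 = 24.5
SUM → NOR → ALP → PIN: 9.1+2.9+9.4 = 21.4
SUM → NOR → RIV → JCT → PIN: 9.1+5.1+3.9+6.9 = 25
The minimum is 21.4 min via SUM → NOR → ALP → PIN.

21.4 min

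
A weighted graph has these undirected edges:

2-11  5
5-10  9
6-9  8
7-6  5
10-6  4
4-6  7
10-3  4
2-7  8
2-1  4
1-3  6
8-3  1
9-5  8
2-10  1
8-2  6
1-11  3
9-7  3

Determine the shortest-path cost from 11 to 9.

Shortest distances from 11:
11: 0
1: 3  (via 11)
2: 5  (via 11)
10: 6  (via 2)
3: 9  (via 1)
6: 10  (via 10)
8: 10  (via 3)
7: 13  (via 2)
5: 15  (via 10)
9: 16  (via 7)
Shortest route: 11 → 2 → 7 → 9 = 16.

16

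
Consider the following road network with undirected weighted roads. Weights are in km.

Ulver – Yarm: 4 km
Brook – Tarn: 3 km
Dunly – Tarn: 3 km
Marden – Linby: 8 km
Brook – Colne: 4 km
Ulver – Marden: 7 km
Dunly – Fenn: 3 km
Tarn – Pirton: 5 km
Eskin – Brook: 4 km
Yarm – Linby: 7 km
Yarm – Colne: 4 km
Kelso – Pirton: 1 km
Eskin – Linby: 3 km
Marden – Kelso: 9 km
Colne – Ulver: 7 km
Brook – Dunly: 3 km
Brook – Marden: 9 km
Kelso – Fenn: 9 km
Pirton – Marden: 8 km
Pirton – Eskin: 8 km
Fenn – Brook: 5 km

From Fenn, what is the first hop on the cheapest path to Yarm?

Brook

Enumerating some paths:
Fenn–Brook–Colne–Yarm: 5+4+4 = 13
Fenn–Dunly–Brook–Colne–Yarm: 3+3+4+4 = 14
The minimum is 13 km via Fenn–Brook–Colne–Yarm.
So from Fenn the first move is to Brook.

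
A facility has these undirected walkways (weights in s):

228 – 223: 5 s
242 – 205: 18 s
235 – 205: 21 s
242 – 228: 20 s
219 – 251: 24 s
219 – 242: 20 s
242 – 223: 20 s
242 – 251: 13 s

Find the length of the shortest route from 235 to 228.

59 s

Running Dijkstra from 235:
235: 0
205: 21  (via 235)
242: 39  (via 205)
251: 52  (via 242)
219: 59  (via 242)
228: 59  (via 242)
Shortest route: 235–205–242–228 = 59 s.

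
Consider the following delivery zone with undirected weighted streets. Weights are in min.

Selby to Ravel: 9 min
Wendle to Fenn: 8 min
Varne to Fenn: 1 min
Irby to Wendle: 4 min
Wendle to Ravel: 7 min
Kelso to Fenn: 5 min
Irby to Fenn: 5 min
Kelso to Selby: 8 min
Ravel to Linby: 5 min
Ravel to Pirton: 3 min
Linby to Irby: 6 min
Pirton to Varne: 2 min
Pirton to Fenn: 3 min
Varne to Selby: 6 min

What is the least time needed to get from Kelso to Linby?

Shortest distances from Kelso:
Kelso: 0
Fenn: 5  (via Kelso)
Varne: 6  (via Fenn)
Selby: 8  (via Kelso)
Pirton: 8  (via Fenn)
Irby: 10  (via Fenn)
Ravel: 11  (via Pirton)
Wendle: 13  (via Fenn)
Linby: 16  (via Irby)
Shortest route: Kelso → Fenn → Irby → Linby = 16 min.

16 min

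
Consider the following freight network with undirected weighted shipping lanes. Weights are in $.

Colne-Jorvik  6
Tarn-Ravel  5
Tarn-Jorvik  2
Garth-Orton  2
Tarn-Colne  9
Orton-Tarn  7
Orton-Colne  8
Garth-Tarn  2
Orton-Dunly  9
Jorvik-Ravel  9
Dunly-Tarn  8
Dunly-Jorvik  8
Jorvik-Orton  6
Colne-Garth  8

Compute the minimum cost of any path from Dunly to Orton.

Compare a few routes:
Dunly–Tarn–Garth–Orton: 8+2+2 = 12
Dunly–Orton: 9 = 9
Cheapest is Dunly–Orton at $9.

$9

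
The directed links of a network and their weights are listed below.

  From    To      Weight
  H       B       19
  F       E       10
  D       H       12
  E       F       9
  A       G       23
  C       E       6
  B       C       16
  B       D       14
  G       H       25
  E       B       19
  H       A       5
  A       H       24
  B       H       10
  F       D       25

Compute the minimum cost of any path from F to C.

45

Compare a few routes:
F → E → B → C: 10+19+16 = 45
F → D → H → B → C: 25+12+19+16 = 72
Cheapest is F → E → B → C at 45.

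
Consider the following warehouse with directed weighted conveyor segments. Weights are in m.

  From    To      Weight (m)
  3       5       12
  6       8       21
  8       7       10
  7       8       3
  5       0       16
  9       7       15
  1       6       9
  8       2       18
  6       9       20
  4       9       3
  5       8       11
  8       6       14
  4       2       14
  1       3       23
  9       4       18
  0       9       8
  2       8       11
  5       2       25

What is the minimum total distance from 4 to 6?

Running Dijkstra from 4:
4: 0
9: 3  (via 4)
2: 14  (via 4)
7: 18  (via 9)
8: 21  (via 7)
6: 35  (via 8)
Shortest route: 4 → 9 → 7 → 8 → 6 = 35 m.

35 m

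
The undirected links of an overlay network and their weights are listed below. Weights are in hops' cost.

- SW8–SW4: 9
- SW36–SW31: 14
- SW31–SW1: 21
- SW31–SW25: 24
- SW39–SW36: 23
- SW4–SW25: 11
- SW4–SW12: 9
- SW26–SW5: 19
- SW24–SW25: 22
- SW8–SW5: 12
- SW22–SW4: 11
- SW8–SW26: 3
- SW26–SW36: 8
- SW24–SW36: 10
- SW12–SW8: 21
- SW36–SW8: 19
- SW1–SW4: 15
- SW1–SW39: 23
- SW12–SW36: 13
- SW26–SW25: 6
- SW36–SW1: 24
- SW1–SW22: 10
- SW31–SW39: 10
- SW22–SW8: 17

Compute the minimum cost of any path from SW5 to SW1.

36 hops' cost

Running Dijkstra from SW5:
SW5: 0
SW8: 12  (via SW5)
SW26: 15  (via SW8)
SW4: 21  (via SW8)
SW25: 21  (via SW26)
SW36: 23  (via SW26)
SW22: 29  (via SW8)
SW12: 30  (via SW4)
SW24: 33  (via SW36)
SW1: 36  (via SW4)
Shortest route: SW5 → SW8 → SW4 → SW1 = 36 hops' cost.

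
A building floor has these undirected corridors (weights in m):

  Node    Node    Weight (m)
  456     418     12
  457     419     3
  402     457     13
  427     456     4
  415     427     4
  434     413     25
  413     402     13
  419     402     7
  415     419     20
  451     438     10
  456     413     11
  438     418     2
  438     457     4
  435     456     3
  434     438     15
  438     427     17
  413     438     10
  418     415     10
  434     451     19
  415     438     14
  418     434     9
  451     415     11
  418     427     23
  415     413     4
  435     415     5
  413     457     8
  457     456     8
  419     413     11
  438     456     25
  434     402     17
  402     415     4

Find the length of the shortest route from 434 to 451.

Running Dijkstra from 434:
434: 0
418: 9  (via 434)
438: 11  (via 418)
457: 15  (via 438)
402: 17  (via 434)
419: 18  (via 457)
451: 19  (via 434)
Shortest route: 434 → 451 = 19 m.

19 m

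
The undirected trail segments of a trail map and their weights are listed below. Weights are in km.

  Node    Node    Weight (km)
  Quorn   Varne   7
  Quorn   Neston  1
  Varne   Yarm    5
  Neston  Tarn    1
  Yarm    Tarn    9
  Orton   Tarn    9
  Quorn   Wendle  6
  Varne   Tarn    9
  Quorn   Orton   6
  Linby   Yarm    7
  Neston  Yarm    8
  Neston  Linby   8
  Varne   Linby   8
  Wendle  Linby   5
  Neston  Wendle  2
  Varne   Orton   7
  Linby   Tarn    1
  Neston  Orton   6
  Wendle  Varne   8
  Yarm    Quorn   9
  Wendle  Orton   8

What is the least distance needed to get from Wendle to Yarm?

Candidate routes:
Wendle–Neston–Tarn–Linby–Yarm: 2+1+1+7 = 11
Wendle–Neston–Yarm: 2+8 = 10
Wendle–Linby–Yarm: 5+7 = 12
Cheapest is Wendle–Neston–Yarm at 10 km.

10 km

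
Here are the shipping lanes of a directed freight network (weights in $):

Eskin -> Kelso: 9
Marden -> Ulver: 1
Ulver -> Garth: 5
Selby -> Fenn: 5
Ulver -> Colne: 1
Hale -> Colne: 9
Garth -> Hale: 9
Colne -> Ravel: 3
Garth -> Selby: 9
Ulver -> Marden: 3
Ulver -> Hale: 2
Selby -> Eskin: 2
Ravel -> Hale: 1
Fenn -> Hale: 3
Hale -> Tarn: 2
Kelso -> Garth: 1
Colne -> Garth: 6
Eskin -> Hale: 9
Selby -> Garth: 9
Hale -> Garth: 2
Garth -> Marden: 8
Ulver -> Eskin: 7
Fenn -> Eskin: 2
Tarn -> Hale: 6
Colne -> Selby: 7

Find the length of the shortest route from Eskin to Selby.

Settle nodes by increasing distance from Eskin:
Eskin: 0
Kelso: 9  (via Eskin)
Hale: 9  (via Eskin)
Garth: 10  (via Kelso)
Tarn: 11  (via Hale)
Colne: 18  (via Hale)
Marden: 18  (via Garth)
Selby: 19  (via Garth)
Shortest route: Eskin → Kelso → Garth → Selby = $19.

$19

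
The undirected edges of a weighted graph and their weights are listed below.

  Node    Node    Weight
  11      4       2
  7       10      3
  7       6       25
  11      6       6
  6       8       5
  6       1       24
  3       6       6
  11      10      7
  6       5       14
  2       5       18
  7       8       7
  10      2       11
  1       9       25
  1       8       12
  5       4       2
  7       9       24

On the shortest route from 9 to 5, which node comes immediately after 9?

Candidate routes:
9 - 7 - 10 - 11 - 4 - 5: 24+3+7+2+2 = 38
9 - 7 - 8 - 6 - 11 - 4 - 5: 24+7+5+6+2+2 = 46
9 - 7 - 8 - 6 - 5: 24+7+5+14 = 50
The minimum is 38 via 9 - 7 - 10 - 11 - 4 - 5.
So from 9 the first move is to 7.

7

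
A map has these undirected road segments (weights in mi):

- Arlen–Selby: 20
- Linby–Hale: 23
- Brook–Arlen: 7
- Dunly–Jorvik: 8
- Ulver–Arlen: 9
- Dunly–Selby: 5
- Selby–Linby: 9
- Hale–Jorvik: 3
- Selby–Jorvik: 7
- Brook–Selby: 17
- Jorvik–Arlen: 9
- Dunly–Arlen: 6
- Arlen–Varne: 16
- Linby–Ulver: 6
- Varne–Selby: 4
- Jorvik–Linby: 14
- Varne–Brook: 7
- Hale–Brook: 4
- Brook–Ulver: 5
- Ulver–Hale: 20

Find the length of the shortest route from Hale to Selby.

10 mi

Shortest distances from Hale:
Hale: 0
Jorvik: 3  (via Hale)
Brook: 4  (via Hale)
Ulver: 9  (via Brook)
Selby: 10  (via Jorvik)
Shortest route: Hale–Jorvik–Selby = 10 mi.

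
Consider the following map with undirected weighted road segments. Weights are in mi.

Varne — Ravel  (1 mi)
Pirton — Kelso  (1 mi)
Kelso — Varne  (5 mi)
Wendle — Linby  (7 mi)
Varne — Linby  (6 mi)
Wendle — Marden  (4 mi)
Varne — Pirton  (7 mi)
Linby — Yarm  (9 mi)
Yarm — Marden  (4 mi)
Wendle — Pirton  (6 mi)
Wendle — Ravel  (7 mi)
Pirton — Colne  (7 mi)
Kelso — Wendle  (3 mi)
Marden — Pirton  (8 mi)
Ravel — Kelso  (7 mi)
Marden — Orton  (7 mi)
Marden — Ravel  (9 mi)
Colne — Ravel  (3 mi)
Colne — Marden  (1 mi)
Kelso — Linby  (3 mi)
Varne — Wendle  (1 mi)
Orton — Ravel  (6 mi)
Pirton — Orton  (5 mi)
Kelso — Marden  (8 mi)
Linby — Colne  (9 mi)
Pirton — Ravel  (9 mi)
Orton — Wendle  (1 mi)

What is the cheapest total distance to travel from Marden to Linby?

Compare a few routes:
Marden → Colne → Linby: 1+9 = 10
Marden → Kelso → Linby: 8+3 = 11
Marden → Wendle → Linby: 4+7 = 11
Marden → Colne → Ravel → Varne → Linby: 1+3+1+6 = 11
Cheapest is Marden → Colne → Linby at 10 mi.

10 mi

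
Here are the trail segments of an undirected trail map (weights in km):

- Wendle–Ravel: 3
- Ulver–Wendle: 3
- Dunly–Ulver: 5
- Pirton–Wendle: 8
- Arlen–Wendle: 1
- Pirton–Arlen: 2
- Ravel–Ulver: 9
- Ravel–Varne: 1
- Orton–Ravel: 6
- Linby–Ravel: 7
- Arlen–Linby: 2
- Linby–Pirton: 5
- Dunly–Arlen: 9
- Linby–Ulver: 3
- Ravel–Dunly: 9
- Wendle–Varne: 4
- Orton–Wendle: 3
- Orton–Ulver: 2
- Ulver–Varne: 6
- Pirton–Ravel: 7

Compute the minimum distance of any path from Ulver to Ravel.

6 km

Compare a few routes:
Ulver–Wendle–Varne–Ravel: 3+4+1 = 8
Ulver–Varne–Ravel: 6+1 = 7
Ulver–Wendle–Ravel: 3+3 = 6
Cheapest is Ulver–Wendle–Ravel at 6 km.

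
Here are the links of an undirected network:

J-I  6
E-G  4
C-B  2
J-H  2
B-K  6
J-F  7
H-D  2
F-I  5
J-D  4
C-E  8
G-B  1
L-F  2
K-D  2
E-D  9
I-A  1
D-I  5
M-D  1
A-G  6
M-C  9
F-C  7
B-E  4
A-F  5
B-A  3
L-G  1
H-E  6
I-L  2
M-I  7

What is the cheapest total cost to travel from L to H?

Compare a few routes:
L–F–J–H: 2+7+2 = 11
L–I–J–H: 2+6+2 = 10
L–G–E–H: 1+4+6 = 11
L–I–D–H: 2+5+2 = 9
Cheapest is L–I–D–H at 9.

9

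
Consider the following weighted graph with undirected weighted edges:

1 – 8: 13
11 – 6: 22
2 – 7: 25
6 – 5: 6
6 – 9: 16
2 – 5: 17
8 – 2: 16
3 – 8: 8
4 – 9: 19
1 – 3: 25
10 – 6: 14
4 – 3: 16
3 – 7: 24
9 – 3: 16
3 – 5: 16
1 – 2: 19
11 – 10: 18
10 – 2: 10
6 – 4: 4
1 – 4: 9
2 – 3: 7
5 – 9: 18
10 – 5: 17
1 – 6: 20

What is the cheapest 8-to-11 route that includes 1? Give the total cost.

48

Shortest 8→1: 8–1 = 13
Shortest 1→11: 1–4–6–11 = 35
Total via 1: 13 + 35 = 48.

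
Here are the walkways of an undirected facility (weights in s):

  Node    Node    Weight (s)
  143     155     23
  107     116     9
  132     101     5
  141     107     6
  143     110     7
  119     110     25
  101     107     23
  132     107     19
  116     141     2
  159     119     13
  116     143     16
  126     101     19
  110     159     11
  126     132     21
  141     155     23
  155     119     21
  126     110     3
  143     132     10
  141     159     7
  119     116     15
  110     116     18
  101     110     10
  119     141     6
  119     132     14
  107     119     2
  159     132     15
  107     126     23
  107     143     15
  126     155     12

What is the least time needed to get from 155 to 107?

23 s

Enumerating some paths:
155 → 119 → 141 → 107: 21+6+6 = 33
155 → 119 → 107: 21+2 = 23
155 → 141 → 107: 23+6 = 29
155 → 141 → 119 → 107: 23+6+2 = 31
Cheapest is 155 → 119 → 107 at 23 s.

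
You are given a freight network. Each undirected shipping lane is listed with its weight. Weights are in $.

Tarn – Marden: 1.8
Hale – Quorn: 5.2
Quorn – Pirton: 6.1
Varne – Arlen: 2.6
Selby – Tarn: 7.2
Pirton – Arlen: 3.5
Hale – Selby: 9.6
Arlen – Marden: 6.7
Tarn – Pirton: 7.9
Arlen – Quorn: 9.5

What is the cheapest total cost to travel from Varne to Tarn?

$11.1

Candidate routes:
Varne–Arlen–Pirton–Tarn: 2.6+3.5+7.9 = 14
Varne–Arlen–Marden–Tarn: 2.6+6.7+1.8 = 11.1
The minimum is $11.1 via Varne–Arlen–Marden–Tarn.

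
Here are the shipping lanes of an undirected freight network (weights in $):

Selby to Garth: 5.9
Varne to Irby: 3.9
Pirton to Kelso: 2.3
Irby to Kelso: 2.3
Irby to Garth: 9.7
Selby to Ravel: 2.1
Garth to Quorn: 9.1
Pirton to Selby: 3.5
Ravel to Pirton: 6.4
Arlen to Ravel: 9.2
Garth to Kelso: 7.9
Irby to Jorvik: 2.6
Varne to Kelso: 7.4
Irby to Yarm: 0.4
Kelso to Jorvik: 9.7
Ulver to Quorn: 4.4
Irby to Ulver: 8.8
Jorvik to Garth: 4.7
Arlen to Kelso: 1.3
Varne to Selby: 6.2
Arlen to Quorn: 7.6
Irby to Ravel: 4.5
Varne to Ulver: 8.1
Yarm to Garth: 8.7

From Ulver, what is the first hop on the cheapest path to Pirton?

Candidate routes:
Ulver - Varne - Selby - Pirton: 8.1+6.2+3.5 = 17.8
Ulver - Irby - Kelso - Pirton: 8.8+2.3+2.3 = 13.4
Ulver - Varne - Irby - Kelso - Pirton: 8.1+3.9+2.3+2.3 = 16.6
Ulver - Quorn - Arlen - Kelso - Pirton: 4.4+7.6+1.3+2.3 = 15.6
Cheapest is Ulver - Irby - Kelso - Pirton at $13.4.
So from Ulver the first move is to Irby.

Irby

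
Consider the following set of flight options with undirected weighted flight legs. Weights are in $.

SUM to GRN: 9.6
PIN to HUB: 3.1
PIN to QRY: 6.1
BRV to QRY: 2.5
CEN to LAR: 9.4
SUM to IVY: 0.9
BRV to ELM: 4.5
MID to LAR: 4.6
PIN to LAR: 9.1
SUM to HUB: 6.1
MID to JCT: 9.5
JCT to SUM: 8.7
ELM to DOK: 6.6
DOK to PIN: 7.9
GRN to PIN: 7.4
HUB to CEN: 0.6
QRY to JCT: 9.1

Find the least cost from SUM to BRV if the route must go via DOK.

Shortest SUM→DOK: SUM → HUB → PIN → DOK = 17.1
Shortest DOK→BRV: DOK → ELM → BRV = 11.1
Total via DOK: 17.1 + 11.1 = $28.2.

$28.2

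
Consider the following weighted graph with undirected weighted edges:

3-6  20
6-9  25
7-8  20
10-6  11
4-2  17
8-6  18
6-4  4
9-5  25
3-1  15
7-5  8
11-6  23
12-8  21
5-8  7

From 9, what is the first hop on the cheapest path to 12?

5

Enumerating some paths:
9–5–8–12: 25+7+21 = 53
9–6–8–12: 25+18+21 = 64
The minimum is 53 via 9–5–8–12.
So from 9 the first move is to 5.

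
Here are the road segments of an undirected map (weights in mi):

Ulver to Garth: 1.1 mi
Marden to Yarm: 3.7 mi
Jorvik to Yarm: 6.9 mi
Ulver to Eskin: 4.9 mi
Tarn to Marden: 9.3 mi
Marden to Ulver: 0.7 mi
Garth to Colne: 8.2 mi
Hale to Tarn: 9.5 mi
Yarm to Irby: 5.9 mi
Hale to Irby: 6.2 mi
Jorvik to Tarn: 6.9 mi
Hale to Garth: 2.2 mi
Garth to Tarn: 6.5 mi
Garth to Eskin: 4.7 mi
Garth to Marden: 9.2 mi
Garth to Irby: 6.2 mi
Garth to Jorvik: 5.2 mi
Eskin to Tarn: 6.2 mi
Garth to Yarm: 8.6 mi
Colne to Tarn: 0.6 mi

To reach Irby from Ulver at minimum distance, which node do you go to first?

Candidate routes:
Ulver–Marden–Yarm–Irby: 0.7+3.7+5.9 = 10.3
Ulver–Garth–Irby: 1.1+6.2 = 7.3
Ulver–Garth–Hale–Irby: 1.1+2.2+6.2 = 9.5
Ulver–Garth–Yarm–Irby: 1.1+8.6+5.9 = 15.6
Cheapest is Ulver–Garth–Irby at 7.3 mi.
So from Ulver the first move is to Garth.

Garth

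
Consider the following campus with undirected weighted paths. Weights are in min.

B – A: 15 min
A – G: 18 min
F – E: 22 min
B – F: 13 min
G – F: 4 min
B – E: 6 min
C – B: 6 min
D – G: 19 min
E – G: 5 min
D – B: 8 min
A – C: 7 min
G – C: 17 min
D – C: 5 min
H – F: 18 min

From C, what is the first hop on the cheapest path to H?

Enumerating some paths:
C - B - E - G - F - H: 6+6+5+4+18 = 39
C - B - F - H: 6+13+18 = 37
The minimum is 37 min via C - B - F - H.
So from C the first move is to B.

B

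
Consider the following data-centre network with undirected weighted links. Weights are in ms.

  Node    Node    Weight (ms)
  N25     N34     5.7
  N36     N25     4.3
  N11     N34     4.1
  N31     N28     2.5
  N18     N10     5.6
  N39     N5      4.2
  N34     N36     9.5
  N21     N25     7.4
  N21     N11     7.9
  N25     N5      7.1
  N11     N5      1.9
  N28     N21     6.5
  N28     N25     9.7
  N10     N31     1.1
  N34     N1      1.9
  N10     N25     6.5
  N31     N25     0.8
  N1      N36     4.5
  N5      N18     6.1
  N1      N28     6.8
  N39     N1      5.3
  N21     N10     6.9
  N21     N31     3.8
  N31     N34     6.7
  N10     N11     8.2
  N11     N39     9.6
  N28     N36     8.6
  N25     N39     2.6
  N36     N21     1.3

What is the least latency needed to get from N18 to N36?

Candidate routes:
N18 - N10 - N31 - N25 - N36: 5.6+1.1+0.8+4.3 = 11.8
N18 - N10 - N31 - N25 - N21 - N36: 5.6+1.1+0.8+7.4+1.3 = 16.2
N18 - N10 - N21 - N36: 5.6+6.9+1.3 = 13.8
N18 - N10 - N25 - N36: 5.6+6.5+4.3 = 16.4
The minimum is 11.8 ms via N18 - N10 - N31 - N25 - N36.

11.8 ms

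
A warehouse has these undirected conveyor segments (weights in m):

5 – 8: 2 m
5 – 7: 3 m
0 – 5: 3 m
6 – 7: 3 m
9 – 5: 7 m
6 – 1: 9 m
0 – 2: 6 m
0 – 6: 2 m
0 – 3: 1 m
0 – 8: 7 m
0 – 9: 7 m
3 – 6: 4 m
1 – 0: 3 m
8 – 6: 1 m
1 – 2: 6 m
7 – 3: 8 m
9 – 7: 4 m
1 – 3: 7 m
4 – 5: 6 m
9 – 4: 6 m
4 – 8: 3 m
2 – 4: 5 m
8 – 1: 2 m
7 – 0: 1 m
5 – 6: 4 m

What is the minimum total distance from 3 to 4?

7 m

Running Dijkstra from 3:
3: 0
0: 1  (via 3)
7: 2  (via 0)
6: 3  (via 0)
1: 4  (via 0)
5: 4  (via 0)
8: 4  (via 6)
9: 6  (via 7)
2: 7  (via 0)
4: 7  (via 8)
Shortest route: 3–0–6–8–4 = 7 m.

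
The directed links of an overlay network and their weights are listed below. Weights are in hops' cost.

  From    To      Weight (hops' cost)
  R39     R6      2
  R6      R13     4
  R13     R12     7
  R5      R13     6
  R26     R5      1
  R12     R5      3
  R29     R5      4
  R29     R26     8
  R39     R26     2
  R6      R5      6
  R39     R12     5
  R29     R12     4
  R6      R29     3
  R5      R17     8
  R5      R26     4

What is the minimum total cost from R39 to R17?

11 hops' cost

Shortest distances from R39:
R39: 0
R6: 2  (via R39)
R26: 2  (via R39)
R5: 3  (via R26)
R12: 5  (via R39)
R29: 5  (via R6)
R13: 6  (via R6)
R17: 11  (via R5)
Shortest route: R39–R26–R5–R17 = 11 hops' cost.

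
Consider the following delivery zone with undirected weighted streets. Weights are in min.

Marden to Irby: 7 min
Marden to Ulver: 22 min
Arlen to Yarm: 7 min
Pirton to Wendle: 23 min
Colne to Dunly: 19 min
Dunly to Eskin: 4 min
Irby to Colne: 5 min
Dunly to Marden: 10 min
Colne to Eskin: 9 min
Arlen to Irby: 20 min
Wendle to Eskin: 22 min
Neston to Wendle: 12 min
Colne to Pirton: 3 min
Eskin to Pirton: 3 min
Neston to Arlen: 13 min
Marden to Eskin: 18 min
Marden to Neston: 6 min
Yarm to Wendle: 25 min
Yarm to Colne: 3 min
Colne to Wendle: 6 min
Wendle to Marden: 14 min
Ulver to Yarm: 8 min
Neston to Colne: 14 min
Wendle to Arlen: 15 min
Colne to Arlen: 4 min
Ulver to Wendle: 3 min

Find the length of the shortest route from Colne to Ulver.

Candidate routes:
Colne–Wendle–Ulver: 6+3 = 9
Colne–Yarm–Ulver: 3+8 = 11
Colne–Arlen–Yarm–Ulver: 4+7+8 = 19
Colne–Arlen–Wendle–Ulver: 4+15+3 = 22
Cheapest is Colne–Wendle–Ulver at 9 min.

9 min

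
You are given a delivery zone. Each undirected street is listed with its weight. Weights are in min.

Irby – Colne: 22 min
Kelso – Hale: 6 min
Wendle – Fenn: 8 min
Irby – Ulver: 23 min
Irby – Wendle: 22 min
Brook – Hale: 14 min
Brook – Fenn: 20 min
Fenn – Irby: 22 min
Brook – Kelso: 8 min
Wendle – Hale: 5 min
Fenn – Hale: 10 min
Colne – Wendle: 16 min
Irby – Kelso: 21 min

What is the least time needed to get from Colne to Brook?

Running Dijkstra from Colne:
Colne: 0
Wendle: 16  (via Colne)
Hale: 21  (via Wendle)
Irby: 22  (via Colne)
Fenn: 24  (via Wendle)
Kelso: 27  (via Hale)
Brook: 35  (via Hale)
Shortest route: Colne → Wendle → Hale → Brook = 35 min.

35 min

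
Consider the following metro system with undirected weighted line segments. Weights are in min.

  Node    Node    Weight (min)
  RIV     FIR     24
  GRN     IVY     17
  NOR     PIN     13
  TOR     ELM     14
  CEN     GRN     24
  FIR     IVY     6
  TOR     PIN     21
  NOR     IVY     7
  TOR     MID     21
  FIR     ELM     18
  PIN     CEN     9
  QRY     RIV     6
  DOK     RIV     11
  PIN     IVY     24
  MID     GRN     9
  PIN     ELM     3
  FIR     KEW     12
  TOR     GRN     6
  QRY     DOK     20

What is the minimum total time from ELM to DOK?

Shortest distances from ELM:
ELM: 0
PIN: 3  (via ELM)
CEN: 12  (via PIN)
TOR: 14  (via ELM)
NOR: 16  (via PIN)
FIR: 18  (via ELM)
GRN: 20  (via TOR)
IVY: 23  (via NOR)
MID: 29  (via GRN)
KEW: 30  (via FIR)
RIV: 42  (via FIR)
QRY: 48  (via RIV)
DOK: 53  (via RIV)
Shortest route: ELM → FIR → RIV → DOK = 53 min.

53 min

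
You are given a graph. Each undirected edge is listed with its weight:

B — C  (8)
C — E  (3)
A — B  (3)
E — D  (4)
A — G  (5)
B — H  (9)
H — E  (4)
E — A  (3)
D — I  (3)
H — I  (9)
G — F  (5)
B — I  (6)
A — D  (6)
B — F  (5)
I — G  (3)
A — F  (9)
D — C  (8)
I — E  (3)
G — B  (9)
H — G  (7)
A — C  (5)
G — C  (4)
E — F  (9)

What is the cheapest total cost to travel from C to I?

6

Shortest distances from C:
C: 0
E: 3  (via C)
G: 4  (via C)
A: 5  (via C)
I: 6  (via E)
Shortest route: C–E–I = 6.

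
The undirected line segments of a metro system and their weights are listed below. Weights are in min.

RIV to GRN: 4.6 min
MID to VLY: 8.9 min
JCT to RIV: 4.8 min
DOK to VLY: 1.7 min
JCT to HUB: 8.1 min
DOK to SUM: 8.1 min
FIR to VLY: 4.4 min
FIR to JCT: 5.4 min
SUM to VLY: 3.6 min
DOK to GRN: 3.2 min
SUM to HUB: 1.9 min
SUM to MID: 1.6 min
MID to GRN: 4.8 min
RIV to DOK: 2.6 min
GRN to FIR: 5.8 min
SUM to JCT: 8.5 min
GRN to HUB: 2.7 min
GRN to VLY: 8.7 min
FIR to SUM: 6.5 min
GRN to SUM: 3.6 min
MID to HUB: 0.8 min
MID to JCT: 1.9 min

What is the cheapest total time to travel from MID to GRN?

3.5 min

Shortest distances from MID:
MID: 0
HUB: 0.8  (via MID)
SUM: 1.6  (via MID)
JCT: 1.9  (via MID)
GRN: 3.5  (via HUB)
Shortest route: MID–HUB–GRN = 3.5 min.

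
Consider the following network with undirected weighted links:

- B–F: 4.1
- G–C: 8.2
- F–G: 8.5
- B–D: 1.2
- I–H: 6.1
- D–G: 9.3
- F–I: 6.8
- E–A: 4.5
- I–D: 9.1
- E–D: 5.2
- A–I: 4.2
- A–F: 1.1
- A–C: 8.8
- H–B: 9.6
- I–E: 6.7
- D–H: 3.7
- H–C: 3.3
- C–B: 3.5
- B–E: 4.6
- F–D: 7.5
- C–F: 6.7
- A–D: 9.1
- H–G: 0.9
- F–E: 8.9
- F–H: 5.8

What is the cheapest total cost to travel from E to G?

Shortest distances from E:
E: 0
A: 4.5  (via E)
B: 4.6  (via E)
D: 5.2  (via E)
F: 5.6  (via A)
I: 6.7  (via E)
C: 8.1  (via B)
H: 8.9  (via D)
G: 9.8  (via H)
Shortest route: E → D → H → G = 9.8.

9.8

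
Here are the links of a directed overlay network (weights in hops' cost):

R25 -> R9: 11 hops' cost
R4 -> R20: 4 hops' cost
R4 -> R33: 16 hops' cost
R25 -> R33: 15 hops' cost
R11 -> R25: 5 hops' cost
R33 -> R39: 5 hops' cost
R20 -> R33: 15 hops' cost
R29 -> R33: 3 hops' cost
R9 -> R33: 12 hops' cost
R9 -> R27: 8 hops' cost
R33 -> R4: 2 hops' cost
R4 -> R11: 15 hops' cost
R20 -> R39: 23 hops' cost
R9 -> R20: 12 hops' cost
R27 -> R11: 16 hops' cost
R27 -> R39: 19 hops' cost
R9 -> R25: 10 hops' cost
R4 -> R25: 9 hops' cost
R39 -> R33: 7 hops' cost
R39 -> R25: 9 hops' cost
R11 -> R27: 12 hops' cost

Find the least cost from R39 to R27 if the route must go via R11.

36 hops' cost

Shortest R39→R11: R39–R33–R4–R11 = 24
Best R11 to R27: R11–R27 costing 12
Total via R11: 24 + 12 = 36 hops' cost.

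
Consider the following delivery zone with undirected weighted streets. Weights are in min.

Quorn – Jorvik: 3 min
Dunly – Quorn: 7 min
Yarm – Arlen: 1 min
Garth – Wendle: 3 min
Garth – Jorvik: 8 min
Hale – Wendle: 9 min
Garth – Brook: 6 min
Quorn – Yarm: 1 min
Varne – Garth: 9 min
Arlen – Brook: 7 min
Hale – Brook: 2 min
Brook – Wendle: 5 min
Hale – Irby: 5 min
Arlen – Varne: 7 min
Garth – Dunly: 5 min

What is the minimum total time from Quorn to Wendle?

Shortest distances from Quorn:
Quorn: 0
Yarm: 1  (via Quorn)
Arlen: 2  (via Yarm)
Jorvik: 3  (via Quorn)
Dunly: 7  (via Quorn)
Varne: 9  (via Arlen)
Brook: 9  (via Arlen)
Garth: 11  (via Jorvik)
Hale: 11  (via Brook)
Wendle: 14  (via Brook)
Shortest route: Quorn–Yarm–Arlen–Brook–Wendle = 14 min.

14 min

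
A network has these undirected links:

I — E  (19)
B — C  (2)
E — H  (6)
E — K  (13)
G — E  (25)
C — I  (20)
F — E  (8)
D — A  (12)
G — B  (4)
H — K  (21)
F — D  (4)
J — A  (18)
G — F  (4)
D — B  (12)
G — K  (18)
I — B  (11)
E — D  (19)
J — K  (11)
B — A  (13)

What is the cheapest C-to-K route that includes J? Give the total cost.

Best C to J: C → B → A → J costing 33
Best J to K: J → K costing 11
Total via J: 33 + 11 = 44.

44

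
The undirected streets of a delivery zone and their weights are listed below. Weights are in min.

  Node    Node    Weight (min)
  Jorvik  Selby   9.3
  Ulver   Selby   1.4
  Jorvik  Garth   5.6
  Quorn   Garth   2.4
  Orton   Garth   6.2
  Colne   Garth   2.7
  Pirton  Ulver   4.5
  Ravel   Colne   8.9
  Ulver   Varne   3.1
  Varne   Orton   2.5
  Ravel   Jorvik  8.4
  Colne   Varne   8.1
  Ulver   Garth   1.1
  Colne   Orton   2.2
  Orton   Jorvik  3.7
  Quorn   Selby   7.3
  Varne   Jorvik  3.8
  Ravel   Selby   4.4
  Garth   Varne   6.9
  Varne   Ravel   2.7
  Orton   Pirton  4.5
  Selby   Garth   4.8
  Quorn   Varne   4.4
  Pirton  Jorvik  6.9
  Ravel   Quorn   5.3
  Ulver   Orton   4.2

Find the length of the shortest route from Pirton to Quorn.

8 min

Enumerating some paths:
Pirton - Ulver - Garth - Quorn: 4.5+1.1+2.4 = 8
Pirton - Orton - Varne - Quorn: 4.5+2.5+4.4 = 11.4
The minimum is 8 min via Pirton - Ulver - Garth - Quorn.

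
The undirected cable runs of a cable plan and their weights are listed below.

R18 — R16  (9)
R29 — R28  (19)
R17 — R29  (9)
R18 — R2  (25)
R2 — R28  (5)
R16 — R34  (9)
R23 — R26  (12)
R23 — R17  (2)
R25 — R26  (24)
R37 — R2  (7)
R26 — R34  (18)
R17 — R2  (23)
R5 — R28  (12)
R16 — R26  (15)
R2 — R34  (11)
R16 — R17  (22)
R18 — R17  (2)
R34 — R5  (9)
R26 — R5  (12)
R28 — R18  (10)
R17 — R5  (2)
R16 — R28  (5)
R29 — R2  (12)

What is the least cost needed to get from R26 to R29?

Compare a few routes:
R26–R5–R17–R29: 12+2+9 = 23
R26–R16–R18–R17–R29: 15+9+2+9 = 35
R26–R16–R28–R2–R29: 15+5+5+12 = 37
Cheapest is R26–R5–R17–R29 at 23.

23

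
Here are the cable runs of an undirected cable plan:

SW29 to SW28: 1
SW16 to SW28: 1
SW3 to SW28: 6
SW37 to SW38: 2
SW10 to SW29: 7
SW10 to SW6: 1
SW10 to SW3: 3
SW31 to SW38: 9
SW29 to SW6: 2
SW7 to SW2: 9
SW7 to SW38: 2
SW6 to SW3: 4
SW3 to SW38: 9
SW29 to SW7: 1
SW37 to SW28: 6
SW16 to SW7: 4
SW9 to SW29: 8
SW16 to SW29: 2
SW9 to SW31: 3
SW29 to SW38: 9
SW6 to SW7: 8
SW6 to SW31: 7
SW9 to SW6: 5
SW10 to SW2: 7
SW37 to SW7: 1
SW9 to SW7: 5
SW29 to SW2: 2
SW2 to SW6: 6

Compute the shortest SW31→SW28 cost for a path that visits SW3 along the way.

17

Shortest SW31→SW3: SW31–SW6–SW3 = 11
Best SW3 to SW28: SW3–SW28 costing 6
Total via SW3: 11 + 6 = 17.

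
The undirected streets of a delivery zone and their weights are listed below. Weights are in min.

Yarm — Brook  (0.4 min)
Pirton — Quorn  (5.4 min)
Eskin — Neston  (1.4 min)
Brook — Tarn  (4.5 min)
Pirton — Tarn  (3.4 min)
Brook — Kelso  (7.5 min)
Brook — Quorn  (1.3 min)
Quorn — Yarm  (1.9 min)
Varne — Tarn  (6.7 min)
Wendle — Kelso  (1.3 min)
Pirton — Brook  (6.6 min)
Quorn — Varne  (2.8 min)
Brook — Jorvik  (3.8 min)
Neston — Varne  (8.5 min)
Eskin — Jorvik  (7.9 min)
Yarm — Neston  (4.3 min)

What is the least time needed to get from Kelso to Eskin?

Candidate routes:
Kelso–Brook–Quorn–Yarm–Neston–Eskin: 7.5+1.3+1.9+4.3+1.4 = 16.4
Kelso–Brook–Yarm–Neston–Eskin: 7.5+0.4+4.3+1.4 = 13.6
Cheapest is Kelso–Brook–Yarm–Neston–Eskin at 13.6 min.

13.6 min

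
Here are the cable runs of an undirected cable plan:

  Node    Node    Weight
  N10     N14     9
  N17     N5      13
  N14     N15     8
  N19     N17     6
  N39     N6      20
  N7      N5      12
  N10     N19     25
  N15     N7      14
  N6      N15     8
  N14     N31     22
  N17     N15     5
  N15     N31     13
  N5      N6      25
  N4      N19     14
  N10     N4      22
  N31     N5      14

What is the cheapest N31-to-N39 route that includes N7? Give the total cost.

68

Shortest N31→N7: N31–N5–N7 = 26
Best N7 to N39: N7–N15–N6–N39 costing 42
Total via N7: 26 + 42 = 68.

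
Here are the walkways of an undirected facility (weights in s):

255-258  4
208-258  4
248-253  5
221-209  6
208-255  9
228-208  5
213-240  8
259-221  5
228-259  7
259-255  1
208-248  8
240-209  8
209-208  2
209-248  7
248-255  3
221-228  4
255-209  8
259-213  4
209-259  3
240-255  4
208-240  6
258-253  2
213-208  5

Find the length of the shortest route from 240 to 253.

Enumerating some paths:
240–208–258–253: 6+4+2 = 12
240–255–258–253: 4+4+2 = 10
240–255–248–253: 4+3+5 = 12
The minimum is 10 s via 240–255–258–253.

10 s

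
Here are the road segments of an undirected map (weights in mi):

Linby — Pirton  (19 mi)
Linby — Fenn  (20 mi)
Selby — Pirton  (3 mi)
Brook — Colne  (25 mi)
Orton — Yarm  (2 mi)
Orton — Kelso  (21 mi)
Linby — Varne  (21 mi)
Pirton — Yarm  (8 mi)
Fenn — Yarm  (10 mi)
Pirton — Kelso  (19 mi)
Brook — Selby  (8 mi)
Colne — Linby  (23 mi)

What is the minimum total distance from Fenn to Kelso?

Candidate routes:
Fenn - Yarm - Pirton - Kelso: 10+8+19 = 37
Fenn - Yarm - Orton - Kelso: 10+2+21 = 33
The minimum is 33 mi via Fenn - Yarm - Orton - Kelso.

33 mi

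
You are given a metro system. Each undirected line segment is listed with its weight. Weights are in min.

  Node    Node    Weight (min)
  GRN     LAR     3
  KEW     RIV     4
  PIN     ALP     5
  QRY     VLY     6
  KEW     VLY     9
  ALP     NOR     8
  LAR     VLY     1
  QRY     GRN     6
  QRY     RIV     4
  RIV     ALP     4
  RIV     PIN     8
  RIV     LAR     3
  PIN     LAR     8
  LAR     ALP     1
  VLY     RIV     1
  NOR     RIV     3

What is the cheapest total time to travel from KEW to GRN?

Running Dijkstra from KEW:
KEW: 0
RIV: 4  (via KEW)
VLY: 5  (via RIV)
LAR: 6  (via VLY)
ALP: 7  (via LAR)
NOR: 7  (via RIV)
QRY: 8  (via RIV)
GRN: 9  (via LAR)
Shortest route: KEW–RIV–VLY–LAR–GRN = 9 min.

9 min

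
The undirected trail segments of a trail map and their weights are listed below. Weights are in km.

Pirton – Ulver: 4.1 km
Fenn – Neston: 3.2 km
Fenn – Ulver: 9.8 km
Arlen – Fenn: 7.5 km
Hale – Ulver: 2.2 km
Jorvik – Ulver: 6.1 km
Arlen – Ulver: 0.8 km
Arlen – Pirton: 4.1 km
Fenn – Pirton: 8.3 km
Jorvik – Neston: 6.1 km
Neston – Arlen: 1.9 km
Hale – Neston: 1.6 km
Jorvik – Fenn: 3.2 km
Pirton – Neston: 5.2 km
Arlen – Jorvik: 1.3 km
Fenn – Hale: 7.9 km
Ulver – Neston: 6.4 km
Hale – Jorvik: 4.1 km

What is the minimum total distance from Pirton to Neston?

5.2 km

Compare a few routes:
Pirton–Ulver–Hale–Neston: 4.1+2.2+1.6 = 7.9
Pirton–Neston: 5.2 = 5.2
Pirton–Arlen–Neston: 4.1+1.9 = 6
Pirton–Ulver–Arlen–Neston: 4.1+0.8+1.9 = 6.8
Cheapest is Pirton–Neston at 5.2 km.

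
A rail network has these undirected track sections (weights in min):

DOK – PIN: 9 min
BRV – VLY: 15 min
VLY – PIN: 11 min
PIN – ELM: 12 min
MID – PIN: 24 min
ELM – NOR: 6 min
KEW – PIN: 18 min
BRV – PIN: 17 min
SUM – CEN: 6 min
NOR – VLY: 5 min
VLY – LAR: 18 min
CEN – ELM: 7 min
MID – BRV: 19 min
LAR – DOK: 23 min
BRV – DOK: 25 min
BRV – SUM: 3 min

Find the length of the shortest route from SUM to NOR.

Running Dijkstra from SUM:
SUM: 0
BRV: 3  (via SUM)
CEN: 6  (via SUM)
ELM: 13  (via CEN)
VLY: 18  (via BRV)
NOR: 19  (via ELM)
Shortest route: SUM → CEN → ELM → NOR = 19 min.

19 min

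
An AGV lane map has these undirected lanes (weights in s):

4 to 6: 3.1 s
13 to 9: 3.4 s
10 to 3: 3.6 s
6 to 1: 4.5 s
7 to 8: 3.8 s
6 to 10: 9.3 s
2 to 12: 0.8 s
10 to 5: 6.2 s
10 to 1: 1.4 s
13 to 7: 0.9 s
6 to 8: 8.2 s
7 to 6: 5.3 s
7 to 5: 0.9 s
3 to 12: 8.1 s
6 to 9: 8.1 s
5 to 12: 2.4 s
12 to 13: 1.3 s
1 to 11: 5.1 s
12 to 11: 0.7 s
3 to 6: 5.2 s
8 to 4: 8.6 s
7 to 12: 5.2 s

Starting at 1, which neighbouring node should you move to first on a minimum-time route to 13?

11

Compare a few routes:
1–11–12–5–7–13: 5.1+0.7+2.4+0.9+0.9 = 10
1–10–5–7–13: 1.4+6.2+0.9+0.9 = 9.4
1–6–7–13: 4.5+5.3+0.9 = 10.7
1–11–12–13: 5.1+0.7+1.3 = 7.1
Cheapest is 1–11–12–13 at 7.1 s.
So from 1 the first move is to 11.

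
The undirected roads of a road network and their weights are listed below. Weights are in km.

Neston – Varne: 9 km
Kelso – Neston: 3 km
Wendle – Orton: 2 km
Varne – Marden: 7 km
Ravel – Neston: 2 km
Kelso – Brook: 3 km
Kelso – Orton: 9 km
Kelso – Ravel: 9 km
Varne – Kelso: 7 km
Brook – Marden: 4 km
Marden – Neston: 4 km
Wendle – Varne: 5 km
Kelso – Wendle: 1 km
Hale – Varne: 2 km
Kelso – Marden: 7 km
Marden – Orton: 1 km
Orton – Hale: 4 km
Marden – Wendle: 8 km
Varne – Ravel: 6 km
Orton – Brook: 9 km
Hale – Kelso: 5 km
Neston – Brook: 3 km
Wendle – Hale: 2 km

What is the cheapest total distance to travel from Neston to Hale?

6 km

Enumerating some paths:
Neston - Kelso - Hale: 3+5 = 8
Neston - Kelso - Wendle - Hale: 3+1+2 = 6
Neston - Brook - Kelso - Wendle - Hale: 3+3+1+2 = 9
Neston - Marden - Orton - Hale: 4+1+4 = 9
Cheapest is Neston - Kelso - Wendle - Hale at 6 km.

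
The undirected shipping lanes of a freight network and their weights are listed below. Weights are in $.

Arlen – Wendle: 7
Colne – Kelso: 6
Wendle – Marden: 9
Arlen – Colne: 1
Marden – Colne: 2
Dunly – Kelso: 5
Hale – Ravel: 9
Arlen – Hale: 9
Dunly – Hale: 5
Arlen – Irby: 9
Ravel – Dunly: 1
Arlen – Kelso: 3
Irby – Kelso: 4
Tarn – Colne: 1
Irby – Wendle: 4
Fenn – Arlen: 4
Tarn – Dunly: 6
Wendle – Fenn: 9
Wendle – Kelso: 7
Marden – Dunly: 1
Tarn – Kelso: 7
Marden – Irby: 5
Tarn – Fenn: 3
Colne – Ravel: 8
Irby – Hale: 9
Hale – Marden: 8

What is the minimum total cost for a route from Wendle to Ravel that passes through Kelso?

$13

Best Wendle to Kelso: Wendle → Kelso costing 7
Best Kelso to Ravel: Kelso → Dunly → Ravel costing 6
Total via Kelso: 7 + 6 = $13.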